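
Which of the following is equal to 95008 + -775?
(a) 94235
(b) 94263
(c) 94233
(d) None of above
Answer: c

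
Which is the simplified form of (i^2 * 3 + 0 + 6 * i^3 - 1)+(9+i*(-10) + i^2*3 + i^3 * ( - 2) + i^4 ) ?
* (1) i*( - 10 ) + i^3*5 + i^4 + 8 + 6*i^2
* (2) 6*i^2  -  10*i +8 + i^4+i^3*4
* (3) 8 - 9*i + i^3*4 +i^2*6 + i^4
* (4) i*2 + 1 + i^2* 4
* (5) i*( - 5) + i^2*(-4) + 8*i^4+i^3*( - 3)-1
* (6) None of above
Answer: 2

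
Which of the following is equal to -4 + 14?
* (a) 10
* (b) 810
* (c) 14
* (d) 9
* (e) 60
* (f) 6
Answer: a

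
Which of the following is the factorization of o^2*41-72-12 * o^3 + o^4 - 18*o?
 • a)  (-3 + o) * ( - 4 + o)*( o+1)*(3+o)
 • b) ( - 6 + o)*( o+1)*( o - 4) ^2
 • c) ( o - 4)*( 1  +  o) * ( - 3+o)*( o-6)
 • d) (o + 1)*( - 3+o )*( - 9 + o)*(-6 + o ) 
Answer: c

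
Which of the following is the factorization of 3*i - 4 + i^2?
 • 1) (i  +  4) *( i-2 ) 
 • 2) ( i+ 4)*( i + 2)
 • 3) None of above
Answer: 3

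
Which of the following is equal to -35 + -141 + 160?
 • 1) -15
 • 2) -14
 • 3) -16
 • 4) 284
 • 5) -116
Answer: 3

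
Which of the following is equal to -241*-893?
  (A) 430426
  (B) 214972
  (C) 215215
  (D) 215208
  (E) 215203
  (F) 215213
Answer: F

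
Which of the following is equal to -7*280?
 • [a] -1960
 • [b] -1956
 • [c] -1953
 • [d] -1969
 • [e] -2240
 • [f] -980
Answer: a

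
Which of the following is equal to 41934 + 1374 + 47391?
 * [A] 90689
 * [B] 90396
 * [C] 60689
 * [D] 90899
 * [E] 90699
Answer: E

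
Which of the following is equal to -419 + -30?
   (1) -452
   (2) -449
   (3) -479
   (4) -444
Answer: 2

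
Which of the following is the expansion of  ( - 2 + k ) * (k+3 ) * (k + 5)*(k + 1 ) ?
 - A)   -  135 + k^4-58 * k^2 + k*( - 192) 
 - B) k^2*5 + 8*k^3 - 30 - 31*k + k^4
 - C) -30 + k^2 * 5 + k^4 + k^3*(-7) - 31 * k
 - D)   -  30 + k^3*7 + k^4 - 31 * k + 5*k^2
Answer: D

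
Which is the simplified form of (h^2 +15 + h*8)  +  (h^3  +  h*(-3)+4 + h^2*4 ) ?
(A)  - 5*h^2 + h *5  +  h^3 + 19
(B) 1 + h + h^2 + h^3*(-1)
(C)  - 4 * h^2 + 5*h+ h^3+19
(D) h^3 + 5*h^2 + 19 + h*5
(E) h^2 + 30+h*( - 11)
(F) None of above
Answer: D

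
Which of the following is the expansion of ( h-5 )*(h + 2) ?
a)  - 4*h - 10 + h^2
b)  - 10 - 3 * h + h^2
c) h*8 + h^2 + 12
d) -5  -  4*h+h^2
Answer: b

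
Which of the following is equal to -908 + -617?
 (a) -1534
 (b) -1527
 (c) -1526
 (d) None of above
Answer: d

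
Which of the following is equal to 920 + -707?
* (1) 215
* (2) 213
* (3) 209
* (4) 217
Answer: 2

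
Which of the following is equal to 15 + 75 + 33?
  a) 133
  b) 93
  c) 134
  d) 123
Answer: d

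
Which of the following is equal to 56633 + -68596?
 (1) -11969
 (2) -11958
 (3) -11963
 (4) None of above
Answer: 3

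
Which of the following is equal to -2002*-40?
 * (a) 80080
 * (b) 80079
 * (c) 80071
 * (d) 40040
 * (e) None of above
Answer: a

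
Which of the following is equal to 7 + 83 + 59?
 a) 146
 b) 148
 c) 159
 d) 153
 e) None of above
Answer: e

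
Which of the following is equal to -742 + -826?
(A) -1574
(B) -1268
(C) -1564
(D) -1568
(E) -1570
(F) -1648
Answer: D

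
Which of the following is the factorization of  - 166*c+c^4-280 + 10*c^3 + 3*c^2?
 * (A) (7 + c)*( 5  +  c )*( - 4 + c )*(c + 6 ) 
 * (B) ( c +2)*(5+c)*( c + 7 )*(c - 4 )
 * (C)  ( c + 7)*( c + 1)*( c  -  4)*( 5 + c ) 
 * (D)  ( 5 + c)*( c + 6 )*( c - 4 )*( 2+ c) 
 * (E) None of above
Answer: B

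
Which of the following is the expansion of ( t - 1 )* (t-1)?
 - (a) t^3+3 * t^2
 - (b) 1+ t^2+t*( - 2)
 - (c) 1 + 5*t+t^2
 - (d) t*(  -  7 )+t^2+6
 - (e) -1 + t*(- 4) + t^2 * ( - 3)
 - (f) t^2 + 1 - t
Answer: b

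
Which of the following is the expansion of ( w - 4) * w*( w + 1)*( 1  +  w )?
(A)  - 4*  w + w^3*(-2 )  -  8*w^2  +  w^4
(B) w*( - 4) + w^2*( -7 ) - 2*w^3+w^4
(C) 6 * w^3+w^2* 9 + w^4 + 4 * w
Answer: B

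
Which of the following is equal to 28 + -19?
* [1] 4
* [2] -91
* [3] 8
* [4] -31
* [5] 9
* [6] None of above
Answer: 5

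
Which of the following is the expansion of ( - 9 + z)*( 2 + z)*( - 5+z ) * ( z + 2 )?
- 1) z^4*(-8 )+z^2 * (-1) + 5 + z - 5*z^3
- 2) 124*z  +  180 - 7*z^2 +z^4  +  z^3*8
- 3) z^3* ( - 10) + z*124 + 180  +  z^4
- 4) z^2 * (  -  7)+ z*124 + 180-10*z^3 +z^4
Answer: 4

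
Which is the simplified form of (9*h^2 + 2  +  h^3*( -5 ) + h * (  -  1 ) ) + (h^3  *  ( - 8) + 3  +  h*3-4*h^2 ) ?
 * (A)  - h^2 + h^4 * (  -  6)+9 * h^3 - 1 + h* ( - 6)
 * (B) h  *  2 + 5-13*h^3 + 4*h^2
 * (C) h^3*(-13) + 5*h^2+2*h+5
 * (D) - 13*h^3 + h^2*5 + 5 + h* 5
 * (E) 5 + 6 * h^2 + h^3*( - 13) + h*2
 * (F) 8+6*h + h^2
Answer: C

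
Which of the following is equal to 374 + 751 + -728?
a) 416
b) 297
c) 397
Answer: c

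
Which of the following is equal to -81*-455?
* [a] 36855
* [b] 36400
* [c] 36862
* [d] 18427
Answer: a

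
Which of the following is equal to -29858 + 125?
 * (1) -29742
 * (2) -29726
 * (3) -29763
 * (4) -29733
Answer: 4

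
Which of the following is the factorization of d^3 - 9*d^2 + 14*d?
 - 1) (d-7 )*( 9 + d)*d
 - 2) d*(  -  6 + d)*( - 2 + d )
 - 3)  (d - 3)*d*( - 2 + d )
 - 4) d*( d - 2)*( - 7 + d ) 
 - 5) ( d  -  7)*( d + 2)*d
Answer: 4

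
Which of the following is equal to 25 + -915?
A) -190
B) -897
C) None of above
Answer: C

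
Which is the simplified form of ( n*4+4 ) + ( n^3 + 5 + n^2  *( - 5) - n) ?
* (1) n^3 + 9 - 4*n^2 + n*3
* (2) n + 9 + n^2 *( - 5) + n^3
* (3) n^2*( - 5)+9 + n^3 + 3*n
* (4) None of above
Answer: 3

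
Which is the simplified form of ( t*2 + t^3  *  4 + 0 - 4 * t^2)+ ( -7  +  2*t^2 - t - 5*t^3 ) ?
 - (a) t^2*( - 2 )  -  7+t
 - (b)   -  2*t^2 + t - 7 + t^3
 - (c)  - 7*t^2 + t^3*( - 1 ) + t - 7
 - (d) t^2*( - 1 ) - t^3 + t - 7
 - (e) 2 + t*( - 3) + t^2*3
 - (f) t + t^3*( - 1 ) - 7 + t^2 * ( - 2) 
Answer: f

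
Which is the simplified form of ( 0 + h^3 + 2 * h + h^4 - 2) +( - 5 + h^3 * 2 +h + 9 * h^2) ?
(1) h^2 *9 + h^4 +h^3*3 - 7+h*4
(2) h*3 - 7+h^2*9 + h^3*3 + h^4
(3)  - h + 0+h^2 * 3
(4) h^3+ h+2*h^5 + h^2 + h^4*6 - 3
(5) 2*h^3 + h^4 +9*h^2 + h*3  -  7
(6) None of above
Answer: 2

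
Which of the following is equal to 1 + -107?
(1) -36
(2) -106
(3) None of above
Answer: 2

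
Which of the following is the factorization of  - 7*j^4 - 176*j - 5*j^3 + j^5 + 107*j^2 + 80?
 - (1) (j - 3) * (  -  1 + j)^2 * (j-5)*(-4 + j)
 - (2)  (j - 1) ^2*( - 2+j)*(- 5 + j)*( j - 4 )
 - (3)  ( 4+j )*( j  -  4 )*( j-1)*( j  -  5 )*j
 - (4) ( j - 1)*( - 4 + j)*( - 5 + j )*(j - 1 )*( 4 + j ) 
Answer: 4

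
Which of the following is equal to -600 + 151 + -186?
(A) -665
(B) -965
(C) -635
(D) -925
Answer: C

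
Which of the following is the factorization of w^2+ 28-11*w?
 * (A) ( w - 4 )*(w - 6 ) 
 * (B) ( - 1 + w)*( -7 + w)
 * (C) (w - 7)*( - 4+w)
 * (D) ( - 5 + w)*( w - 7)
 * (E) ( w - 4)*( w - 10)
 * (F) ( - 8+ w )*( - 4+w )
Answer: C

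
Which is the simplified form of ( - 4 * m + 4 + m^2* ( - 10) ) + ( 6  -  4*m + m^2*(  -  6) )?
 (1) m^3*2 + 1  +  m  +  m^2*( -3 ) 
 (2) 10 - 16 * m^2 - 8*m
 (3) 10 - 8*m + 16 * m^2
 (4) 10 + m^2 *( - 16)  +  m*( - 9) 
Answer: 2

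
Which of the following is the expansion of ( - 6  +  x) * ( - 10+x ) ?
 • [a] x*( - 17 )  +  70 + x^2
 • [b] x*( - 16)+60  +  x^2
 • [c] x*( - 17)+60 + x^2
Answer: b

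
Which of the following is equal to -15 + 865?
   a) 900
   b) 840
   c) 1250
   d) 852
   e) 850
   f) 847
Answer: e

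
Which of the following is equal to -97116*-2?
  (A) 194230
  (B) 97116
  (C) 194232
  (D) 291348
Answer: C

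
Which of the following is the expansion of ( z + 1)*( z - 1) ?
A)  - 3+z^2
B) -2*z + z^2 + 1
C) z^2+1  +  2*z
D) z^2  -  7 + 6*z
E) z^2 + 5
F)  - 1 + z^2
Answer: F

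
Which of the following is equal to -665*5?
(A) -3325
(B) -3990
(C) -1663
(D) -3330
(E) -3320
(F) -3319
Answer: A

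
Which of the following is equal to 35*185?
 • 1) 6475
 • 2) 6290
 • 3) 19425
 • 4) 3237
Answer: 1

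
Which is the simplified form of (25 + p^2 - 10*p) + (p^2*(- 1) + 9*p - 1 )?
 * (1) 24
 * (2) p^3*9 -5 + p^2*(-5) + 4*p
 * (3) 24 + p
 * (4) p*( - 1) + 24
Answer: 4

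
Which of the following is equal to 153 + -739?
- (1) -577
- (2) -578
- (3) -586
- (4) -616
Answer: 3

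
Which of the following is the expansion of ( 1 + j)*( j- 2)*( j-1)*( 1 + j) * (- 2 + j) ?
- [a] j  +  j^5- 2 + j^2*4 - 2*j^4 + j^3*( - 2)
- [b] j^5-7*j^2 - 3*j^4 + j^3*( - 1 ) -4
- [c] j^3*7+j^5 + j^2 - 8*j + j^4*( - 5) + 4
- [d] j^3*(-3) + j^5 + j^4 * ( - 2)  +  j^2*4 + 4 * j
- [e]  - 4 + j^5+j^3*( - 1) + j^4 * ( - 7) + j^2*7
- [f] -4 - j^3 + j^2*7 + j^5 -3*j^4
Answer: f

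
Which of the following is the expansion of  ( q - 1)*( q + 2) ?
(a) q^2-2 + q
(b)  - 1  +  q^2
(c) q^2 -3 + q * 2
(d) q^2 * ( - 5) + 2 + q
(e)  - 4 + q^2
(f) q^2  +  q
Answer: a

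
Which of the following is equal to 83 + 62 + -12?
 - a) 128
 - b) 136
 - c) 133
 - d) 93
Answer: c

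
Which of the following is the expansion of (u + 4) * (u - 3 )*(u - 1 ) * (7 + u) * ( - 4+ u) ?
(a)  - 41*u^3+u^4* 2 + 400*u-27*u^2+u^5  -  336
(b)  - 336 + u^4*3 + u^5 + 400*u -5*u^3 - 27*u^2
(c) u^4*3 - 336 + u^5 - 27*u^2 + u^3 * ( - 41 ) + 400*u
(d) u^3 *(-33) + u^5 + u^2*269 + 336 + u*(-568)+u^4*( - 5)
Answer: c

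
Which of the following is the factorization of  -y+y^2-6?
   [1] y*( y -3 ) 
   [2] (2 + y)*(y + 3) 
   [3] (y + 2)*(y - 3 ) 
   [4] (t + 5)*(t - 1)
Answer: 3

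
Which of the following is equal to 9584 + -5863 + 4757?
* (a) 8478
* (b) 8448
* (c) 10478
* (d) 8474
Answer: a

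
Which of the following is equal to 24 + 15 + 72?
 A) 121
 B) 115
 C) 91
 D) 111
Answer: D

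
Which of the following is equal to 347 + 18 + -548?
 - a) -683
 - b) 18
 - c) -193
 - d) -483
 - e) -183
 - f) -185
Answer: e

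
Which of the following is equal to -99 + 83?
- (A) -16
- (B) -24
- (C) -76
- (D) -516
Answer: A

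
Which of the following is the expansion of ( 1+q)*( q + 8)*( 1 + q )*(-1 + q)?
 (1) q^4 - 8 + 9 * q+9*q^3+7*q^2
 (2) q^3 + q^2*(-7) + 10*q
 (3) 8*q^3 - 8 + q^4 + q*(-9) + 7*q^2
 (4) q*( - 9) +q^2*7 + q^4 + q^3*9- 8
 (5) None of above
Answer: 4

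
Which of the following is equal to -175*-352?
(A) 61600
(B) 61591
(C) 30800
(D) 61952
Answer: A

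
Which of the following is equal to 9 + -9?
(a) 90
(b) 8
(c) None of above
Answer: c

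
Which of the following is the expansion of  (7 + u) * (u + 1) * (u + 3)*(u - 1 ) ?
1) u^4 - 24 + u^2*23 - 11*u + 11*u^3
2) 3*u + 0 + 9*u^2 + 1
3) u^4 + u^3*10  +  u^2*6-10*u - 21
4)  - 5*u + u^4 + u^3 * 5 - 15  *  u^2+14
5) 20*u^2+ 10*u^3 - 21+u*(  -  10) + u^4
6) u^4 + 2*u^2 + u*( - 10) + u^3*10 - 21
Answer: 5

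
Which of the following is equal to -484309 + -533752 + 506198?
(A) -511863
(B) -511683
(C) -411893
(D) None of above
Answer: A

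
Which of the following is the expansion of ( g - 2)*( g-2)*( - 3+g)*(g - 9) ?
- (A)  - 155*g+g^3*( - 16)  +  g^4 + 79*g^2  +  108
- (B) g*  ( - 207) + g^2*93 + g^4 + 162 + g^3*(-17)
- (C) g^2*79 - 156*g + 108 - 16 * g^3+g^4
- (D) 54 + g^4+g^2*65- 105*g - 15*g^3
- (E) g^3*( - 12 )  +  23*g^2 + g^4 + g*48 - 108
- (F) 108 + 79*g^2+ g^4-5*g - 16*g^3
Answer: C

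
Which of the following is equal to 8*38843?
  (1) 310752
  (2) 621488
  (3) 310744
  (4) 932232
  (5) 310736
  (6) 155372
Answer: 3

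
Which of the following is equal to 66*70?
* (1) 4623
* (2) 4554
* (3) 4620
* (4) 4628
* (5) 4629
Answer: 3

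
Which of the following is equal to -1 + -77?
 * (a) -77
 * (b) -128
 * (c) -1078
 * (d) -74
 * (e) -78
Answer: e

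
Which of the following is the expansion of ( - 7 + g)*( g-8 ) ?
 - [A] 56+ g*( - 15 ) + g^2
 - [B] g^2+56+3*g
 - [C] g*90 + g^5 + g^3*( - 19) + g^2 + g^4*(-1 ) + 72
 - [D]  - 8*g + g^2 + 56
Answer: A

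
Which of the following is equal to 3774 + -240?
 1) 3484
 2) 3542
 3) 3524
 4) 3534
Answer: 4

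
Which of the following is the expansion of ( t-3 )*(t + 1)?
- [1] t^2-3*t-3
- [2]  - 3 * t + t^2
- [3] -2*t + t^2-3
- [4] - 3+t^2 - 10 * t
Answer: 3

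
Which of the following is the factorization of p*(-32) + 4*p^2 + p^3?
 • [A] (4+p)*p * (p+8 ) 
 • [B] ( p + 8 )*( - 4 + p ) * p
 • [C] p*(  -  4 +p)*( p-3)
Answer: B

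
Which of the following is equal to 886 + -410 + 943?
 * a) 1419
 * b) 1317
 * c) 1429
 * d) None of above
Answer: a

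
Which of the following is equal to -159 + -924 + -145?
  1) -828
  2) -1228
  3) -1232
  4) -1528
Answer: 2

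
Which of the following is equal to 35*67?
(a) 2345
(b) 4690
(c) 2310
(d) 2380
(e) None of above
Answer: a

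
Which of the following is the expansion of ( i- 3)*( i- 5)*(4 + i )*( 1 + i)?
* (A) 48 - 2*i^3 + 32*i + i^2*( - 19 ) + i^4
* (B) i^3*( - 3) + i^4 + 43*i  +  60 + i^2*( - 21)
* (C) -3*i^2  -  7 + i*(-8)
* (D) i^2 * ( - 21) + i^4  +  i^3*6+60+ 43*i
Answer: B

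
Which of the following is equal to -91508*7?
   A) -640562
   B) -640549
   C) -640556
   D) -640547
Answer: C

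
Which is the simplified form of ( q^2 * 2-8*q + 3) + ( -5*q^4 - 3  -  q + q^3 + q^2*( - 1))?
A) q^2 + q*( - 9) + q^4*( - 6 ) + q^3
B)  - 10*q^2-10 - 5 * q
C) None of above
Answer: C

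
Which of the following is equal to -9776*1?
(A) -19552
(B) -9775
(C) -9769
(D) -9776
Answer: D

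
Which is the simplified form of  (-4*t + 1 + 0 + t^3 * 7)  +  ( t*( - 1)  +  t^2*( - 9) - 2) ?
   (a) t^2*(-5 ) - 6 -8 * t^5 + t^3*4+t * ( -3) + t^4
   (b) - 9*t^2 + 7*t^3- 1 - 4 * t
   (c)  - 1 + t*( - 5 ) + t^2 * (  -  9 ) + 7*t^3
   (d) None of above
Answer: c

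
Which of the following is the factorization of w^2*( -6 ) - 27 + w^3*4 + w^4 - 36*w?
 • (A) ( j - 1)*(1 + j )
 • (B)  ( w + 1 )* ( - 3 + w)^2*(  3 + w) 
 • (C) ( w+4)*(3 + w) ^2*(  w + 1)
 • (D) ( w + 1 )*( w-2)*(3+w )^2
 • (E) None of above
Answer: E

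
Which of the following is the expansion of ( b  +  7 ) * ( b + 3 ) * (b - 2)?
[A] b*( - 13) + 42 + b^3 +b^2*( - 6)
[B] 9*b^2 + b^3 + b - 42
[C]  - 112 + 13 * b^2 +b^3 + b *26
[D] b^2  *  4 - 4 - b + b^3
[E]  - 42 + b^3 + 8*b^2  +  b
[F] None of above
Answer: E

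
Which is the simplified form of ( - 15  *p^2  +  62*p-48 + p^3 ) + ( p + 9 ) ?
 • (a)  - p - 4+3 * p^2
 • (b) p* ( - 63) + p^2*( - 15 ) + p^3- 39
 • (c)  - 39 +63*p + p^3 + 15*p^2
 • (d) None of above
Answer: d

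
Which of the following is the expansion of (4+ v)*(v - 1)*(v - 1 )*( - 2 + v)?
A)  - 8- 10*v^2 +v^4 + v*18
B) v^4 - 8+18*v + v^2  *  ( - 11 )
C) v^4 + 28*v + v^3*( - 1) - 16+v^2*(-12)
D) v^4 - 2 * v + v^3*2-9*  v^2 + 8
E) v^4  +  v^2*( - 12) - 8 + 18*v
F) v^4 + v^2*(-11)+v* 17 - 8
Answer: B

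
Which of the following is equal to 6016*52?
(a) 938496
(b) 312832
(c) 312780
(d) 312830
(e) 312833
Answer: b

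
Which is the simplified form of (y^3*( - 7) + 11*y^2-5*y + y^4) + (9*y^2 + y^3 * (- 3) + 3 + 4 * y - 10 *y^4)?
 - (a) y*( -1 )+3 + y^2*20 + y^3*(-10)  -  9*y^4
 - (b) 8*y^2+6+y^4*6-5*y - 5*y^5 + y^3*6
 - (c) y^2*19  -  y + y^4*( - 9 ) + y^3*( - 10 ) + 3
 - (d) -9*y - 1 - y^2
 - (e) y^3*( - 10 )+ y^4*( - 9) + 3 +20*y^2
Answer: a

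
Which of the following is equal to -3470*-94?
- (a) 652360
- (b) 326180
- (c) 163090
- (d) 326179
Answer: b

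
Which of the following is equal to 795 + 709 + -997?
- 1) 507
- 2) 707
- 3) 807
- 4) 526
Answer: 1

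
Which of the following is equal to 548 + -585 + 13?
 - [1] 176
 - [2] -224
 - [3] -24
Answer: 3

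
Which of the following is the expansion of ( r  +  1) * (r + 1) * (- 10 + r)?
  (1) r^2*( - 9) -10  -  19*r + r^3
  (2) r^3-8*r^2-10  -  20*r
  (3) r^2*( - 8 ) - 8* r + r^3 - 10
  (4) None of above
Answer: 4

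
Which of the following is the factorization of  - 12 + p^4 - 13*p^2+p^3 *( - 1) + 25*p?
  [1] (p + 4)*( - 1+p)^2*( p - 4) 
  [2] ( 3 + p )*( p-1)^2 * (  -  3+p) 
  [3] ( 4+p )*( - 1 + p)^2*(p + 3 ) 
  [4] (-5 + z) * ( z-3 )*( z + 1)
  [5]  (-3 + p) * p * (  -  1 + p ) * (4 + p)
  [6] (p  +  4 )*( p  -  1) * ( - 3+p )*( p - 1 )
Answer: 6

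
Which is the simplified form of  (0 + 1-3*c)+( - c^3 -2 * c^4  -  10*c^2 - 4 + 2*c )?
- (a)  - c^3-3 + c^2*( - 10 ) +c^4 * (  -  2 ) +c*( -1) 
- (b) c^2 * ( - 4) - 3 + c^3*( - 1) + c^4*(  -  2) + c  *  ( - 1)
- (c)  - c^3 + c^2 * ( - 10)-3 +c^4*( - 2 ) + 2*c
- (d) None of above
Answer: a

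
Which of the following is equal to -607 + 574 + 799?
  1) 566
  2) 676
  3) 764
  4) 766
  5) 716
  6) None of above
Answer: 4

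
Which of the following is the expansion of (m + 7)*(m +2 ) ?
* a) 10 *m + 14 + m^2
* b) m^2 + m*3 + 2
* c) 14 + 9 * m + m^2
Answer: c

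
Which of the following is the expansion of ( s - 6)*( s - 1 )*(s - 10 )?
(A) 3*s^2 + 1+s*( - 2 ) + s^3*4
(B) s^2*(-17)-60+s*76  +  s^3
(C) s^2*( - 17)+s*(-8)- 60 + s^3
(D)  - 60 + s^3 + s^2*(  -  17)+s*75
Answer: B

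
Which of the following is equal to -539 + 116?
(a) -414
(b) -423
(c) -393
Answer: b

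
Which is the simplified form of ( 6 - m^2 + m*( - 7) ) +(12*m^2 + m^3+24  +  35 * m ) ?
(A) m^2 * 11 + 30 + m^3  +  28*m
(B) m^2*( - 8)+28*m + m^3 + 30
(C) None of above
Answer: A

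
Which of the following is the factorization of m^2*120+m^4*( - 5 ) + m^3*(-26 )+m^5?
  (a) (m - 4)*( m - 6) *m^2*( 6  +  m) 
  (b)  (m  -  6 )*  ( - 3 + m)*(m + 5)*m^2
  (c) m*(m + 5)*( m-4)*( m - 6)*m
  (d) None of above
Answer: c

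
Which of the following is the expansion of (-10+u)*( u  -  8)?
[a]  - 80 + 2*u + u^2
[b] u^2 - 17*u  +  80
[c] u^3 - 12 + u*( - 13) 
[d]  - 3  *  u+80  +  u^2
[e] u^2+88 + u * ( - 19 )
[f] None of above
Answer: f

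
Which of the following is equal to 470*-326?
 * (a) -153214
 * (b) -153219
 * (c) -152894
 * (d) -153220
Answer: d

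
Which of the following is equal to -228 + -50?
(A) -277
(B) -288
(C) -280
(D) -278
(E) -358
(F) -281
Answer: D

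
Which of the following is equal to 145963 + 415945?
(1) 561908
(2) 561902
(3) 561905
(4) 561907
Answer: 1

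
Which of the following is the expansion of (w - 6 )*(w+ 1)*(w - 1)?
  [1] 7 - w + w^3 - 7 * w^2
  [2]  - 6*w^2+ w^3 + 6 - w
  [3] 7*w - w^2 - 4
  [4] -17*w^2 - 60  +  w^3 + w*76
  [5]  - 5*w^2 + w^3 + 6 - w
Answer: 2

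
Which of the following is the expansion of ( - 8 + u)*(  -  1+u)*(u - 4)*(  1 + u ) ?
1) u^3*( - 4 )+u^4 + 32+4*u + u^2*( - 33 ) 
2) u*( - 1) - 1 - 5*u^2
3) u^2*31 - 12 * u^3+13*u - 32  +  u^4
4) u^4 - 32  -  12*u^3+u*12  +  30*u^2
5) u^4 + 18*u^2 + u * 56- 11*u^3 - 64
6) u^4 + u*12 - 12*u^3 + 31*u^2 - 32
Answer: 6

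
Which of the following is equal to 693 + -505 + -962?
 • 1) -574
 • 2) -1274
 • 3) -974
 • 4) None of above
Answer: 4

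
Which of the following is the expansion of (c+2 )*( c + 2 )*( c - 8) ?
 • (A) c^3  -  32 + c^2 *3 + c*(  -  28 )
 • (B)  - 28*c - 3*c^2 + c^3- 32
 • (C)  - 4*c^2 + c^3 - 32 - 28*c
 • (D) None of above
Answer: C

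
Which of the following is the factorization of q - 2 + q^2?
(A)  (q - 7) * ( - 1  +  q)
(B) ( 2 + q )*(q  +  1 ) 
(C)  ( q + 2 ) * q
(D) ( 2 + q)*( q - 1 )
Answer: D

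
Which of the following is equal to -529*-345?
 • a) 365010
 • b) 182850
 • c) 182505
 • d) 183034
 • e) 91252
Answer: c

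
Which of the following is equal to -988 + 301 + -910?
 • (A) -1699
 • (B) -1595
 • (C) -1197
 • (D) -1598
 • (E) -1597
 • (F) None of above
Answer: E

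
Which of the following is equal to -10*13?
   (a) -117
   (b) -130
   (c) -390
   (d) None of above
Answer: b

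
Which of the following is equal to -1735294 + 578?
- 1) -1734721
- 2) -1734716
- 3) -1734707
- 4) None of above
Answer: 2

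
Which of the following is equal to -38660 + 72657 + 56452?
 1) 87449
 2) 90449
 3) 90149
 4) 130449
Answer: 2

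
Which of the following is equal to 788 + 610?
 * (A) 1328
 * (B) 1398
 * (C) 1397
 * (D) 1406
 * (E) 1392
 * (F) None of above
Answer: B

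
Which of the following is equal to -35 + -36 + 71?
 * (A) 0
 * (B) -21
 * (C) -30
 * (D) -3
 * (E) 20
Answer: A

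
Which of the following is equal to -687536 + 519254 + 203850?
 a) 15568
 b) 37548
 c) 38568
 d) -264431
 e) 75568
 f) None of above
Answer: f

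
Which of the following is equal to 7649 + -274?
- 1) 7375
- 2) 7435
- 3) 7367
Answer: 1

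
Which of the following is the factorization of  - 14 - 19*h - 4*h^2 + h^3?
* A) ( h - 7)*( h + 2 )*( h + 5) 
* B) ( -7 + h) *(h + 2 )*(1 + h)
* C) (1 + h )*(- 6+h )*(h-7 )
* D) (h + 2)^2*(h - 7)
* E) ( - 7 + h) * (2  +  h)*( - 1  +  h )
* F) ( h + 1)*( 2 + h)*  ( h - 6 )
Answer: B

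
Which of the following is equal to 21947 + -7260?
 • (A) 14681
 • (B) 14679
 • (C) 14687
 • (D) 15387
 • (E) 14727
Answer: C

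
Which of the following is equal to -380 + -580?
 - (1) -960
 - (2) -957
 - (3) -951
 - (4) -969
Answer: 1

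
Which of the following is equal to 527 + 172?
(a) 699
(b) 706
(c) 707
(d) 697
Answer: a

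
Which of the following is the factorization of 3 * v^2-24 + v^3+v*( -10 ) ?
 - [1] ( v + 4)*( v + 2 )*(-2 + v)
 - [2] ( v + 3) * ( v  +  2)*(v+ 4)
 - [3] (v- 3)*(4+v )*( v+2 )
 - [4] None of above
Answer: 3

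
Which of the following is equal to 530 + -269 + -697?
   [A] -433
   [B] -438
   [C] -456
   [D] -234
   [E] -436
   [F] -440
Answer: E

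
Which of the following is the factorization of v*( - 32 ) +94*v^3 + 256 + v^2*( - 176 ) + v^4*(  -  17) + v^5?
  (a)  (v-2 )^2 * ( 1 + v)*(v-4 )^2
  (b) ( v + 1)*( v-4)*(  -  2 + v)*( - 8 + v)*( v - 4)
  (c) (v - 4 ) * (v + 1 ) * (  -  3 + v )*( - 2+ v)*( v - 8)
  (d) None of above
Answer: b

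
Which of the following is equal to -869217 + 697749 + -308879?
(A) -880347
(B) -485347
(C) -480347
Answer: C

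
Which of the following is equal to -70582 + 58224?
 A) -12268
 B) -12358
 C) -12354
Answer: B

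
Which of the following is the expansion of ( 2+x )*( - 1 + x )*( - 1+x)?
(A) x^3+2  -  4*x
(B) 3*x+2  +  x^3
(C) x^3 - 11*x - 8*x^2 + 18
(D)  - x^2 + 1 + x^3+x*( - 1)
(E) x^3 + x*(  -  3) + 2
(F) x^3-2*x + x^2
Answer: E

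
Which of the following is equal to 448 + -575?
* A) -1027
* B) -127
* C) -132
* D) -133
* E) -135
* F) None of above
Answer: B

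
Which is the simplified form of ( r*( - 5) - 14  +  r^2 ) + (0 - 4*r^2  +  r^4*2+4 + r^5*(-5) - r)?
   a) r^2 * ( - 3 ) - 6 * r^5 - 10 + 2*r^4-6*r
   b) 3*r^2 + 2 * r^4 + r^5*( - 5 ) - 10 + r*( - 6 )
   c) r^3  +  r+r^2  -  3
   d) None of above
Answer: d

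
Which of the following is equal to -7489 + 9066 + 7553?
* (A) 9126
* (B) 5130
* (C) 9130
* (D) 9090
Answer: C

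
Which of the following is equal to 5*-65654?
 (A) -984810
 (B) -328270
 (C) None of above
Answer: B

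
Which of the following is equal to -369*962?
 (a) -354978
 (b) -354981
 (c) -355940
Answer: a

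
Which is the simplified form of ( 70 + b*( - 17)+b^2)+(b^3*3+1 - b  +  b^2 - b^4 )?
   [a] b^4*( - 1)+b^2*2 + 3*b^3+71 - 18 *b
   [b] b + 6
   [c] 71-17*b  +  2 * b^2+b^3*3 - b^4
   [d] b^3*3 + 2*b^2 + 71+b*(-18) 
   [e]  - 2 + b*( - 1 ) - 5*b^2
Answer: a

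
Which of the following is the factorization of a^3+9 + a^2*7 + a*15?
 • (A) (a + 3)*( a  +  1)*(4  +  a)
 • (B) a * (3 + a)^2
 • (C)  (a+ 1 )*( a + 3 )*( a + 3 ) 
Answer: C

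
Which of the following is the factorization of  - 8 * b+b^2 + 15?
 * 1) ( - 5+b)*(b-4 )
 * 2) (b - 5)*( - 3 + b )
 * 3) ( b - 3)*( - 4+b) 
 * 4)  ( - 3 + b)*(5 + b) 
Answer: 2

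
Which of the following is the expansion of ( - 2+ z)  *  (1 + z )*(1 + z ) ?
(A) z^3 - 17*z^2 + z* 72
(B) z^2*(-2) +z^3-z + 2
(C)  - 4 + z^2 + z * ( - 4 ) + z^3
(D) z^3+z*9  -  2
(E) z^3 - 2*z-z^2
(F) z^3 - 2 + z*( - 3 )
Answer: F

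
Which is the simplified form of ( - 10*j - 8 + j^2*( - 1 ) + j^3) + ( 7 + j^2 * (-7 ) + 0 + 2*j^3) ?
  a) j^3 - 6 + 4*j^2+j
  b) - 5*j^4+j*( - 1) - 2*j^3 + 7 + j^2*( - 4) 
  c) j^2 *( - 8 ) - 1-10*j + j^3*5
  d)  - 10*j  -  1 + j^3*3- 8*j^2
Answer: d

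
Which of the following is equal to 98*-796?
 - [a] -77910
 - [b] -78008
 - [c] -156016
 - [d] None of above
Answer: b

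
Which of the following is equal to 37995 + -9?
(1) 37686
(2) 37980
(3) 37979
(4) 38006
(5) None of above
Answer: 5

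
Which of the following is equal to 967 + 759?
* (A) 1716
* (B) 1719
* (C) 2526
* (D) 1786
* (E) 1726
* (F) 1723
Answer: E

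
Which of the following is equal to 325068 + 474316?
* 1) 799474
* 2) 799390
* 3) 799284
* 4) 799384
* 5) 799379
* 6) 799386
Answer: 4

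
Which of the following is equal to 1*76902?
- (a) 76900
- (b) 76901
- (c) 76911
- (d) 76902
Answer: d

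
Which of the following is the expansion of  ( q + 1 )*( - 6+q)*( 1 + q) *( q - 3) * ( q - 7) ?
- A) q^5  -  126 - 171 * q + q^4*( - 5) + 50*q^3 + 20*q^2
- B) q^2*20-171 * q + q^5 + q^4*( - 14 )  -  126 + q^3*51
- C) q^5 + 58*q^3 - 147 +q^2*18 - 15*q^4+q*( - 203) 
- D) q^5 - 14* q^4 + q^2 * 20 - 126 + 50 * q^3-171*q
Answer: D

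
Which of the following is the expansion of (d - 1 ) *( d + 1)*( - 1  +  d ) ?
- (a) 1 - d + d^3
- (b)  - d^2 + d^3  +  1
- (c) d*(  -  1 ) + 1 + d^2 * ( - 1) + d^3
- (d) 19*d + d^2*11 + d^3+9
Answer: c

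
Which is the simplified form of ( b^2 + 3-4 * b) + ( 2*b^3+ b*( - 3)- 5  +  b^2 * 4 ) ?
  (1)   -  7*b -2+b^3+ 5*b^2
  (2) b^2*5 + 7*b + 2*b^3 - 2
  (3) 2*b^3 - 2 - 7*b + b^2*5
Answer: 3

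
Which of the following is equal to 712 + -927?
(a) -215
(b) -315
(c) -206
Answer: a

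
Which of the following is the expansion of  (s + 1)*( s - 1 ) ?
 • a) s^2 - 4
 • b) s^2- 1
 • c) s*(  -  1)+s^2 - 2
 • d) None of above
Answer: b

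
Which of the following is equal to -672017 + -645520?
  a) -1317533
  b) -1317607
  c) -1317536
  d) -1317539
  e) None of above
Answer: e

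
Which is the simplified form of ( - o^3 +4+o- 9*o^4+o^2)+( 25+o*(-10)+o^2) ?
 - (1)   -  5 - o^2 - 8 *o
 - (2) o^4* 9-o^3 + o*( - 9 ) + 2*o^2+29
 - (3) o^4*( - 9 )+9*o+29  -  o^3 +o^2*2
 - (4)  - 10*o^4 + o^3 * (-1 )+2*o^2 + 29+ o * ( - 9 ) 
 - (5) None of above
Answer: 5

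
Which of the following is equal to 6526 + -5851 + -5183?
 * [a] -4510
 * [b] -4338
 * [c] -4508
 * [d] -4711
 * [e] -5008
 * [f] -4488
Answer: c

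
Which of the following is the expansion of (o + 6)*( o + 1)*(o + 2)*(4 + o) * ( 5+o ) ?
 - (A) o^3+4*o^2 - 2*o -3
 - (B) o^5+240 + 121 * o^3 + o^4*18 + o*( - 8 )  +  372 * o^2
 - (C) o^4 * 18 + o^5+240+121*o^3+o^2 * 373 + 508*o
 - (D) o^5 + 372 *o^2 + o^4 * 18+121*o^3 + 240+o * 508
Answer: D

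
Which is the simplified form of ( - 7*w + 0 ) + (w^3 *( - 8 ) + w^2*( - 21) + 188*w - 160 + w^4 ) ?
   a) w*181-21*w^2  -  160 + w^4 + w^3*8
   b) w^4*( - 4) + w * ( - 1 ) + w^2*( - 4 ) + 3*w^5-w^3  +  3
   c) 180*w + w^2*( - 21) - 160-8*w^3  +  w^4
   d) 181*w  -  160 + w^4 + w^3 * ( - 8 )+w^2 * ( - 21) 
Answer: d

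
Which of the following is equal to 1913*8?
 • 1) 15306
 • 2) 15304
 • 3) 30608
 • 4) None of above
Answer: 2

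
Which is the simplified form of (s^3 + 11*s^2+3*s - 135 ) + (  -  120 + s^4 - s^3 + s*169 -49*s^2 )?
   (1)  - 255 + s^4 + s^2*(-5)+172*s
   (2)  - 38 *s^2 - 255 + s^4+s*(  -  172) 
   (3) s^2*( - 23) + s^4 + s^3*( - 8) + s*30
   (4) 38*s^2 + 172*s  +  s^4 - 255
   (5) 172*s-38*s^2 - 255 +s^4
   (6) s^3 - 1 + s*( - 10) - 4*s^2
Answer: 5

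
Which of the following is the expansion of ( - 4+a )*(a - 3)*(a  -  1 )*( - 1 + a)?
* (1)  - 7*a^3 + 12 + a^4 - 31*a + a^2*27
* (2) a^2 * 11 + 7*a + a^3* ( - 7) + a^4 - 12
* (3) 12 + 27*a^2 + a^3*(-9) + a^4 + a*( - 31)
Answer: 3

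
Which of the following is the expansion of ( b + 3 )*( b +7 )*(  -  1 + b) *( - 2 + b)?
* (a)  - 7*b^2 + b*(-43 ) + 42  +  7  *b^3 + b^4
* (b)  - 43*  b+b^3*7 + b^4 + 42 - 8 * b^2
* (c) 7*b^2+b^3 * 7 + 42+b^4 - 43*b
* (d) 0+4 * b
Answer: a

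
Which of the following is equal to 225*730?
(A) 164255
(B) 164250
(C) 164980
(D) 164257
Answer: B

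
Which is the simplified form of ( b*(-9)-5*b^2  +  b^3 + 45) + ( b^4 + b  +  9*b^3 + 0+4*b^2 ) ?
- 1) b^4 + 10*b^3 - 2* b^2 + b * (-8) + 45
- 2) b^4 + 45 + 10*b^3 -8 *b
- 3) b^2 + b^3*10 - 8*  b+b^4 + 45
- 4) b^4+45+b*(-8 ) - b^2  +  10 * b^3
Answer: 4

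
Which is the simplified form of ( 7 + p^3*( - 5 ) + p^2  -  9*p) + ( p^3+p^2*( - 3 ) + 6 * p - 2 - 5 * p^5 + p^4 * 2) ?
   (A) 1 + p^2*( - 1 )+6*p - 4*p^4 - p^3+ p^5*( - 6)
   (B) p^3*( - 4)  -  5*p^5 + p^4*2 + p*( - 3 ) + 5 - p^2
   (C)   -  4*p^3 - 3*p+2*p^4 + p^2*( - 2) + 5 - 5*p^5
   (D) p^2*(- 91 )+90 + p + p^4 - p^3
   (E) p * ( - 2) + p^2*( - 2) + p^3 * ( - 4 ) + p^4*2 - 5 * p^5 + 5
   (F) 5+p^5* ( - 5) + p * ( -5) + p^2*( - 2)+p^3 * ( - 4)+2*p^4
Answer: C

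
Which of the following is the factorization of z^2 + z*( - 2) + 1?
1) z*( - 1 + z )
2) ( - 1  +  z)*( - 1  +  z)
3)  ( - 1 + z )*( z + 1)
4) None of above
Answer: 2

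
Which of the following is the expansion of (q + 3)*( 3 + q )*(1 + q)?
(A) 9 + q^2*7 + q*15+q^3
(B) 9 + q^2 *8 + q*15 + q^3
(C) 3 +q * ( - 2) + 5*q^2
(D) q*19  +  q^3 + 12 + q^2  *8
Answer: A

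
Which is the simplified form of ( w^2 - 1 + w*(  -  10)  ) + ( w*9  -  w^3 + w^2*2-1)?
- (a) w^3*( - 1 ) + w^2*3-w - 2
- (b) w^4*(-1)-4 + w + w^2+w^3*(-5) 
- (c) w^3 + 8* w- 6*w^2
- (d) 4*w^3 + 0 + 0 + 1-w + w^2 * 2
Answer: a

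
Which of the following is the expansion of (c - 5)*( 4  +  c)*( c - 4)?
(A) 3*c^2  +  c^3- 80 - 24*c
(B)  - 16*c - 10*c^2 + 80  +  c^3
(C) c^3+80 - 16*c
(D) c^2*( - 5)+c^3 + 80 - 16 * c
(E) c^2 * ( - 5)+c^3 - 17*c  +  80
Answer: D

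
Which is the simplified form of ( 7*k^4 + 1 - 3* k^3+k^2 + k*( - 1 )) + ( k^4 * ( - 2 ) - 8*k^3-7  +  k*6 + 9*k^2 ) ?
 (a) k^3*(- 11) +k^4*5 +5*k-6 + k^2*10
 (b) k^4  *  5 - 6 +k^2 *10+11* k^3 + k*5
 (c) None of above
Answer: a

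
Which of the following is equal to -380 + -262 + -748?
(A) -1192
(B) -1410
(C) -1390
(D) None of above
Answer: C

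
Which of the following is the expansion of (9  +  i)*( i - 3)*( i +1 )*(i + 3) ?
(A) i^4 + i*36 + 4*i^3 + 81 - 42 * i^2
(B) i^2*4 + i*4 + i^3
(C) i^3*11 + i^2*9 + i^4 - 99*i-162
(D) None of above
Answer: D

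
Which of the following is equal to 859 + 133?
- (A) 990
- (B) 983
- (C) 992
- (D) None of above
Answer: C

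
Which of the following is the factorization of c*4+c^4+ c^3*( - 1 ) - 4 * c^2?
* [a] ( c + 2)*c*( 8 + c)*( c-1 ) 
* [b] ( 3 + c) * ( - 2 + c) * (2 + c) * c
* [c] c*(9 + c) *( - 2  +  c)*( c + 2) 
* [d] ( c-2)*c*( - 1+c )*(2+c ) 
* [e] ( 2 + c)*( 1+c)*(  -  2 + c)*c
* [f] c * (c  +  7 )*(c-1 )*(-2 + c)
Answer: d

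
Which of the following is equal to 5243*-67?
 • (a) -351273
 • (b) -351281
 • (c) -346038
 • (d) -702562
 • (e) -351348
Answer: b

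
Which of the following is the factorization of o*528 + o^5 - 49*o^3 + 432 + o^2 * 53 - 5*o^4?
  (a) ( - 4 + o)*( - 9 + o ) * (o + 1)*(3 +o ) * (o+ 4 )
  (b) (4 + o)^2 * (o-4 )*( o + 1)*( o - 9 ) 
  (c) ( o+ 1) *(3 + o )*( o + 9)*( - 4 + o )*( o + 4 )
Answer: a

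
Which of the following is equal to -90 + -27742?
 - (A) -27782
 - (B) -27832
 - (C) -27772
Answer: B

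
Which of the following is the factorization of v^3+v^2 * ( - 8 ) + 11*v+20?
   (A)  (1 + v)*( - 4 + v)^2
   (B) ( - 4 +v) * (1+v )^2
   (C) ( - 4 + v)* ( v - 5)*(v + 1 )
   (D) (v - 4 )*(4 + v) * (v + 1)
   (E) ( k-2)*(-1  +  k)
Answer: C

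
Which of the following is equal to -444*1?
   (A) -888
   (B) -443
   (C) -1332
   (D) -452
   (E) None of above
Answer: E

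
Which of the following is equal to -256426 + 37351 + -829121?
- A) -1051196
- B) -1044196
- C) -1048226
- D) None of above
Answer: D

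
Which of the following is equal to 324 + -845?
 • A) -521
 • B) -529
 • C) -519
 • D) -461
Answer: A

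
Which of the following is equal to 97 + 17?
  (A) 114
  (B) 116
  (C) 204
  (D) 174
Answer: A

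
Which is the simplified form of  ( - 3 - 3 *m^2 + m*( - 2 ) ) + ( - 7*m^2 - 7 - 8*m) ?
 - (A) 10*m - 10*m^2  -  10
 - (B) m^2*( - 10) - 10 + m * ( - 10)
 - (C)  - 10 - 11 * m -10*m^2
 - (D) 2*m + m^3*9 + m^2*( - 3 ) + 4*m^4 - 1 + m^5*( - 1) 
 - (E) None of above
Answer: B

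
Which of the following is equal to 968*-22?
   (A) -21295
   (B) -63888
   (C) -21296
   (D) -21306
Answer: C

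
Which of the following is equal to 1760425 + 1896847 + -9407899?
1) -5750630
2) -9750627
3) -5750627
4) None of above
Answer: 3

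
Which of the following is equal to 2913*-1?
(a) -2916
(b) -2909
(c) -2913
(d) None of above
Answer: c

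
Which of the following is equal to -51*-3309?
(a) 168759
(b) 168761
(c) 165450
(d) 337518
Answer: a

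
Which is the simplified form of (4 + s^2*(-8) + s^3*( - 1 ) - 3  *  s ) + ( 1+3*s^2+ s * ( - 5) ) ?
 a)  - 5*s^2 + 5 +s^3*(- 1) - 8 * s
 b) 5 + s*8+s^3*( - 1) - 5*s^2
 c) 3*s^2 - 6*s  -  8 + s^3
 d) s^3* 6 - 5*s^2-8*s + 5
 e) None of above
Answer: a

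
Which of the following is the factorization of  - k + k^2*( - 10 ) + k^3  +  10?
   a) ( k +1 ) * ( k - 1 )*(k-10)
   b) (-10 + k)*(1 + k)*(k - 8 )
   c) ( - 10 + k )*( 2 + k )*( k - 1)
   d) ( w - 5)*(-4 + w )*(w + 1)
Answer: a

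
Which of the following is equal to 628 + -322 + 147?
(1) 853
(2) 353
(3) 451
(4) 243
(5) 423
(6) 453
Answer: 6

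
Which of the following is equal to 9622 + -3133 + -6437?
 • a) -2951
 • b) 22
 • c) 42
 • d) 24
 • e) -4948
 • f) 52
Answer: f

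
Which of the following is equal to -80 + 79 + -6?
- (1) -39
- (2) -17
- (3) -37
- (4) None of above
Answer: 4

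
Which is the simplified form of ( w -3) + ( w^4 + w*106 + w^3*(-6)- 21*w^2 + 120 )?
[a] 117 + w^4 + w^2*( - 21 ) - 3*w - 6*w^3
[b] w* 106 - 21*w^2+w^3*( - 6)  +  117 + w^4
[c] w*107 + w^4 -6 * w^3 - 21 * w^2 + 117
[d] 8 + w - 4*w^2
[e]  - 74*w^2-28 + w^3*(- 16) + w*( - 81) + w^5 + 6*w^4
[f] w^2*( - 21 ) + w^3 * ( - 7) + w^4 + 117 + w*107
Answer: c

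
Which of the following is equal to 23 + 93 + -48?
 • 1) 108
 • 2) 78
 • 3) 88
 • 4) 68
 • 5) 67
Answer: 4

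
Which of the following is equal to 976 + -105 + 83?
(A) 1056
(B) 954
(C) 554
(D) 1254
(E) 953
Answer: B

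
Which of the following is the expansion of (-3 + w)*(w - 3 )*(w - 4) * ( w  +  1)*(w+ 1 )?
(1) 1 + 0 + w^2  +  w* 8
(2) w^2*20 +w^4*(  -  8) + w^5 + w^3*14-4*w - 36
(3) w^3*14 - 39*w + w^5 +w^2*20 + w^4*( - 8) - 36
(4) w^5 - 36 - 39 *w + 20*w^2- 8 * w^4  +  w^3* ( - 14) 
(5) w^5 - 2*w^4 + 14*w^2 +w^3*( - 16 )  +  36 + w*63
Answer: 3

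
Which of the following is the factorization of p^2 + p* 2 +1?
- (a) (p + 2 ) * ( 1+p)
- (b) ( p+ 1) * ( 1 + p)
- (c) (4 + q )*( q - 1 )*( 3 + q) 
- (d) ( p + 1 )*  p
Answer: b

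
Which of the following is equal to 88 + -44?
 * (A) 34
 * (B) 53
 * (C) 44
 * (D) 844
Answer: C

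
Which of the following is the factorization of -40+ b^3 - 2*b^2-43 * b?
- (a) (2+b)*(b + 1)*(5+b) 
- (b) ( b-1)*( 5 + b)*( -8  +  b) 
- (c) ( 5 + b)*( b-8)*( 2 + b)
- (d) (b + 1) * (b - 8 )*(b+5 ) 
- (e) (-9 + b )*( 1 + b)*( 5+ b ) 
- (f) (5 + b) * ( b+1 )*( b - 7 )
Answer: d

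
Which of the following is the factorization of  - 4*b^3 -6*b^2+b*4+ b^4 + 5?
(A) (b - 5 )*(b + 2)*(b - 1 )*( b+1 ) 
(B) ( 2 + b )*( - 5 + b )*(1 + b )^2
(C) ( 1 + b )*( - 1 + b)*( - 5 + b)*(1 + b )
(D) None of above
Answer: C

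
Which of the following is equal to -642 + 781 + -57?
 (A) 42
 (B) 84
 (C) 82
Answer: C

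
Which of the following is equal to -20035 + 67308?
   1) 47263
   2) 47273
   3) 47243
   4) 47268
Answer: 2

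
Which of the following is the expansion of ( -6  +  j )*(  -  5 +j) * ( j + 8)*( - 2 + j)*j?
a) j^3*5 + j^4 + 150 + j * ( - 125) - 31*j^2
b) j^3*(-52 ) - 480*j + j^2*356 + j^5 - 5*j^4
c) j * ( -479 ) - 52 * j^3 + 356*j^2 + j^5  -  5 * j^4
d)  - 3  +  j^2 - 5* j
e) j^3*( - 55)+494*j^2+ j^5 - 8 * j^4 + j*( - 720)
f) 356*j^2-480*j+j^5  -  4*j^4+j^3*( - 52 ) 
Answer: b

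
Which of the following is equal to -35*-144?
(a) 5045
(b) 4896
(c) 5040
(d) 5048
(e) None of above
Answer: c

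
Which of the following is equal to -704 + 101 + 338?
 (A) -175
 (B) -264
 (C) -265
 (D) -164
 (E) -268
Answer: C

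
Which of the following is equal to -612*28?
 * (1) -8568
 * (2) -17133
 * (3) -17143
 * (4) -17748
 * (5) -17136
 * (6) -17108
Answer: 5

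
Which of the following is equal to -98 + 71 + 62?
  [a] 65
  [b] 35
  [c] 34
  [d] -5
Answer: b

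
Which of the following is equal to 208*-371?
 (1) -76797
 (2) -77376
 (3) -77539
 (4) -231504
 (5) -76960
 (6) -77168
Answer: 6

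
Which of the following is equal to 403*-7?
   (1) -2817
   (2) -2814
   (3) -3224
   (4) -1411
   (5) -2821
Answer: 5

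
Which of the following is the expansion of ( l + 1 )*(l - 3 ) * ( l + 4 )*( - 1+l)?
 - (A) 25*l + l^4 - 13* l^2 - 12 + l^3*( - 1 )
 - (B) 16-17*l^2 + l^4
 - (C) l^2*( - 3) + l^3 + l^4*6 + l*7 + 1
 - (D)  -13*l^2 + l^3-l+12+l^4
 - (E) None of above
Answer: D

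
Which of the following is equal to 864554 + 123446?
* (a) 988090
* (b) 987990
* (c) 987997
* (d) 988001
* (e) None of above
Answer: e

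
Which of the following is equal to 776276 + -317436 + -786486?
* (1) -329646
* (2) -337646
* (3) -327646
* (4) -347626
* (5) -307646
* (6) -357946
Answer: 3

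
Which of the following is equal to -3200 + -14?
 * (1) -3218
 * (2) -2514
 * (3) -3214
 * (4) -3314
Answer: 3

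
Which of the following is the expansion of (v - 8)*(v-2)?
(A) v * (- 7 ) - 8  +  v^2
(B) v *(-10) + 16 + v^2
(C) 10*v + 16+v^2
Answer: B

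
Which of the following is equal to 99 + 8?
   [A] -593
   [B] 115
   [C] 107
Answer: C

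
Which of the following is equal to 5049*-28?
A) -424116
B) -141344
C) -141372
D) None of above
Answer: C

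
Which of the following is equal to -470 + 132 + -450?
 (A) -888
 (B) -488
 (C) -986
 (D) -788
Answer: D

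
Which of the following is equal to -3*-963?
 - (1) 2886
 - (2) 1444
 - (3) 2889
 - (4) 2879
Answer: 3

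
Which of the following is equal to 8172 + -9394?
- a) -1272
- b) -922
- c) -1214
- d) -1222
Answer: d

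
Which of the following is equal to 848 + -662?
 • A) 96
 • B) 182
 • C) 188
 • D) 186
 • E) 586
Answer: D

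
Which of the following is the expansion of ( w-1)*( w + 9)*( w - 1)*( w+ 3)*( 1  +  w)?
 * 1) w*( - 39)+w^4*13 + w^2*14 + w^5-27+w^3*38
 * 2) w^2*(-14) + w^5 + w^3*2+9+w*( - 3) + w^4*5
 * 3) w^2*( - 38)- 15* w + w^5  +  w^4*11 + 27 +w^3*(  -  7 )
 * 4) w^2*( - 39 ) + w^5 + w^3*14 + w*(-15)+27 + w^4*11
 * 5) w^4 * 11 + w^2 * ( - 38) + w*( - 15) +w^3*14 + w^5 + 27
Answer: 5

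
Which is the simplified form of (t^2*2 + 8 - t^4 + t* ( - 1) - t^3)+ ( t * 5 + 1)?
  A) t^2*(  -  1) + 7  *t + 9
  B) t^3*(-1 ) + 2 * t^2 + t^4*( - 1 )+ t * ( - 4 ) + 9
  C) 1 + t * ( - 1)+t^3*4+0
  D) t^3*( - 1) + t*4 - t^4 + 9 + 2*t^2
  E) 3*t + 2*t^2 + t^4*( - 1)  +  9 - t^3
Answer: D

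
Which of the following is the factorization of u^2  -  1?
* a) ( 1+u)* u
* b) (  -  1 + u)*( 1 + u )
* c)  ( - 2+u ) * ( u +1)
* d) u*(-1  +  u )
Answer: b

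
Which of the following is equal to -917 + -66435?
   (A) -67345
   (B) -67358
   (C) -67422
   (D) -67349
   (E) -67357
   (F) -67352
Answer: F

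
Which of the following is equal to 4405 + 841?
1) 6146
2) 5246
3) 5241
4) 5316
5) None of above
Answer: 2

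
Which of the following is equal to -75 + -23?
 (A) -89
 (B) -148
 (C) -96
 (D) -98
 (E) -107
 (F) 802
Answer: D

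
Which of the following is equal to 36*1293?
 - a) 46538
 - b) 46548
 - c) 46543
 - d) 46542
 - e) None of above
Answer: b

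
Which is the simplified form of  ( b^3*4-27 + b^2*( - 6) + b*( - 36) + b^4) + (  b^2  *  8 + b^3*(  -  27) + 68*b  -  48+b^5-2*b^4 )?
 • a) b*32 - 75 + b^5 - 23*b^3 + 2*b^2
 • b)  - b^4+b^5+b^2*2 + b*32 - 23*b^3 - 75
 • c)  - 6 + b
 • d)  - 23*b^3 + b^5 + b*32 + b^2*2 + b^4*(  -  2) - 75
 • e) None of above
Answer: b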